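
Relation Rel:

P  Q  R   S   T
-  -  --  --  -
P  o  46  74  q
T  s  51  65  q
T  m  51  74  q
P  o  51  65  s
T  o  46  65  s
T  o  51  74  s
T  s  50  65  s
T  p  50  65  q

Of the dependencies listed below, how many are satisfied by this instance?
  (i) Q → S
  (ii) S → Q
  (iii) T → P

(i) Q → S: Q=o: 4 rows → S takes values {74, 65} — violation — fails.
(ii) S → Q: S=74: 3 rows → Q takes values {o, m} — violation; S=65: 5 rows → Q takes values {s, o, p} — violation — fails.
(iii) T → P: T=q: 4 rows → P takes values {P, T} — violation; T=s: 4 rows → P takes values {P, T} — violation — fails.
None of the 3 dependencies hold.

0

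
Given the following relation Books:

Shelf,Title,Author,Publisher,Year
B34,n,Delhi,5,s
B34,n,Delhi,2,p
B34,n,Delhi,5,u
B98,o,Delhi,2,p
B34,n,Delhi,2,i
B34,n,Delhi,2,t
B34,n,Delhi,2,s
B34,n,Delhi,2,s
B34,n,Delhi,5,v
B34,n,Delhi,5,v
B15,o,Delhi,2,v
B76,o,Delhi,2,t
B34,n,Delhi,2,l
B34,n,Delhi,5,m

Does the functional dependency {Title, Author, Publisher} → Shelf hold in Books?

(Title=n, Author=Delhi, Publisher=5): 5 rows → Shelf = B34, B34, B34, B34, B34 ✓
(Title=n, Author=Delhi, Publisher=2): 6 rows → Shelf = B34, B34, B34, B34, B34, B34 ✓
(Title=o, Author=Delhi, Publisher=2): 3 rows → Shelf takes values {B98, B15, B76} — violation
Two rows agree on {Title, Author, Publisher} but differ on Shelf, so {Title, Author, Publisher} → Shelf does not hold.

No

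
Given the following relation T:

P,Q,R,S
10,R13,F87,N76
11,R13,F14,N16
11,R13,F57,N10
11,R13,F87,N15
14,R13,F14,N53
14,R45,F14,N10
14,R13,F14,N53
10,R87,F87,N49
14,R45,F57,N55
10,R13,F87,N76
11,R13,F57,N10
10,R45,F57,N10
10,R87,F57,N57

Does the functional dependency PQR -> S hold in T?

(P=10, Q=R13, R=F87): 2 rows → S = N76, N76 ✓
(P=11, Q=R13, R=F14): 1 row → S = N16 ✓
(P=11, Q=R13, R=F57): 2 rows → S = N10, N10 ✓
(P=11, Q=R13, R=F87): 1 row → S = N15 ✓
(P=14, Q=R13, R=F14): 2 rows → S = N53, N53 ✓
(P=14, Q=R45, R=F14): 1 row → S = N10 ✓
(P=10, Q=R87, R=F87): 1 row → S = N49 ✓
(P=14, Q=R45, R=F57): 1 row → S = N55 ✓
(P=10, Q=R45, R=F57): 1 row → S = N10 ✓
(P=10, Q=R87, R=F57): 1 row → S = N57 ✓
Every PQR value is associated with a single S value, so PQR -> S holds.

Yes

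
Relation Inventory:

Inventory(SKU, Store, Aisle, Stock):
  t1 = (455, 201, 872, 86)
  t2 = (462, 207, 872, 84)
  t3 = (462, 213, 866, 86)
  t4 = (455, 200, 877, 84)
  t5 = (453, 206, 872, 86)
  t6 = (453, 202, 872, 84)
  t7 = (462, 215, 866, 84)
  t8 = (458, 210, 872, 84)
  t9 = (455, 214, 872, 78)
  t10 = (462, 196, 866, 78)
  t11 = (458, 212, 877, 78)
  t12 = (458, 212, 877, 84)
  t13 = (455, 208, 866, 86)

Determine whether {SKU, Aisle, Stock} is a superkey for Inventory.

All 13 rows have distinct {SKU, Aisle, Stock} values, so {SKU, Aisle, Stock} → (all attributes) holds and {SKU, Aisle, Stock} is a superkey.

Yes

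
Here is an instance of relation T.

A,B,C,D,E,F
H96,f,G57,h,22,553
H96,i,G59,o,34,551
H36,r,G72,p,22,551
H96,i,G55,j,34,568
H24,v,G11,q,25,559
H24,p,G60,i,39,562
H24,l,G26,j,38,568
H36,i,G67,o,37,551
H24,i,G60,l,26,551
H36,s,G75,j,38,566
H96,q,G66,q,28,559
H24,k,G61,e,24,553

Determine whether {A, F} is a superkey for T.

No

Two distinct rows share (A=H36, F=551), so {A, F} does not determine every attribute — not a superkey.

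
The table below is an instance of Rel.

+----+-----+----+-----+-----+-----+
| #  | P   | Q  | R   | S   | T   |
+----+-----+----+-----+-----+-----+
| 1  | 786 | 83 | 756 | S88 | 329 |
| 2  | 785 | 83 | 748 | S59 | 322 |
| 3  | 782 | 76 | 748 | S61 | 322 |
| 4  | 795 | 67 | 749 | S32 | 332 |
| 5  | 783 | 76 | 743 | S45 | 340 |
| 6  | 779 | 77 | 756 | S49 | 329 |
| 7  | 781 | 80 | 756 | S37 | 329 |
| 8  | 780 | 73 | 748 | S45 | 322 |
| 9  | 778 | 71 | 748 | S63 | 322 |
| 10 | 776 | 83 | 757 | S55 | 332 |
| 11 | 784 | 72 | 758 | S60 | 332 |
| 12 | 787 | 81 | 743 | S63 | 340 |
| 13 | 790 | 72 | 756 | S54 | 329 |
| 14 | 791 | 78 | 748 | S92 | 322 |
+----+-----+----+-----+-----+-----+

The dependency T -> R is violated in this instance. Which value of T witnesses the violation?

332

T=329: rows 1, 6, 7, 13 → R = 756, 756, 756, 756 ✓
T=322: rows 2, 3, 8, 9, 14 → R = 748, 748, 748, 748, 748 ✓
T=332: rows 4, 10, 11 → R takes values {749, 757, 758} — violation
T=340: rows 5, 12 → R = 743, 743 ✓
The only T value with inconsistent R is T=332.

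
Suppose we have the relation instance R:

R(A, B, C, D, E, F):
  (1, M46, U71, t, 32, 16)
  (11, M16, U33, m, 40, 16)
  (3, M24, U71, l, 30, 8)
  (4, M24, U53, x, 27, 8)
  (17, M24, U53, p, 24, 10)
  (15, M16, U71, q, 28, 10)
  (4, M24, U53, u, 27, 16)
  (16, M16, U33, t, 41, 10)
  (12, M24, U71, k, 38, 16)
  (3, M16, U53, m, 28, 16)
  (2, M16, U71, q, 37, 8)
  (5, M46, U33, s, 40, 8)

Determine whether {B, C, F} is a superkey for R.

Yes

All 12 rows have distinct {B, C, F} values, so {B, C, F} → (all attributes) holds and {B, C, F} is a superkey.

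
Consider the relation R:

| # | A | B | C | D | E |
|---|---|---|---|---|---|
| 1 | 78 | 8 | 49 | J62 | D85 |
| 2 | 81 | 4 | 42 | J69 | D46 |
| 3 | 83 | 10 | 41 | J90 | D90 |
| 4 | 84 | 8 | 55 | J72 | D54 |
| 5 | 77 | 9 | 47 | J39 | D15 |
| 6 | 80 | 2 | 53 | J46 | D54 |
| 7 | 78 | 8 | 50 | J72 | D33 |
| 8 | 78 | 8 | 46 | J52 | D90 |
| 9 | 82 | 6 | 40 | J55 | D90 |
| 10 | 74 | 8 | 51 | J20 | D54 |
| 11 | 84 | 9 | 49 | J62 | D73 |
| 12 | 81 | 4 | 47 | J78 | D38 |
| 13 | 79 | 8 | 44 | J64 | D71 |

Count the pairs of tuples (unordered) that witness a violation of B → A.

B=8: violating pairs (1,4), (1,10), (1,13), (4,7), (4,8), (4,10), (4,13), (7,10), (7,13), (8,10), (8,13), (10,13) — 12 pairs.
B=4: all 2 rows agree on A — 0 pairs.
B=9: violating pairs (5,11) — 1 pair.

13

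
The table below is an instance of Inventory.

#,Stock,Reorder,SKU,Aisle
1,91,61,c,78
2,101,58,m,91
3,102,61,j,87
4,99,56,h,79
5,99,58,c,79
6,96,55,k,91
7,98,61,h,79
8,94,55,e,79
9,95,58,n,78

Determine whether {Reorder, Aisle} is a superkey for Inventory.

All 9 rows have distinct {Reorder, Aisle} values, so {Reorder, Aisle} → (all attributes) holds and {Reorder, Aisle} is a superkey.

Yes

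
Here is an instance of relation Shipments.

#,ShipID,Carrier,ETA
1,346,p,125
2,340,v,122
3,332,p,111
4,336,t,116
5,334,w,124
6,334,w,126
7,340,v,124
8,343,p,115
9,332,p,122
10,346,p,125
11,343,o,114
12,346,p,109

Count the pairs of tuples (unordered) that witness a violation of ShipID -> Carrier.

ShipID=346: all 3 rows agree on Carrier — 0 pairs.
ShipID=340: all 2 rows agree on Carrier — 0 pairs.
ShipID=332: all 2 rows agree on Carrier — 0 pairs.
ShipID=334: all 2 rows agree on Carrier — 0 pairs.
ShipID=343: violating pairs (8,11) — 1 pair.

1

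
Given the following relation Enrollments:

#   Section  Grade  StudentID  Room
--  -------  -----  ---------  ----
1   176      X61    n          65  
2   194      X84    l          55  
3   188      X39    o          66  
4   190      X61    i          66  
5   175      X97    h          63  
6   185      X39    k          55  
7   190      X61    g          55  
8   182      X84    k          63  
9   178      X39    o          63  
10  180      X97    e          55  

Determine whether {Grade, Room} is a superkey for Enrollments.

Yes

All 10 rows have distinct {Grade, Room} values, so {Grade, Room} → (all attributes) holds and {Grade, Room} is a superkey.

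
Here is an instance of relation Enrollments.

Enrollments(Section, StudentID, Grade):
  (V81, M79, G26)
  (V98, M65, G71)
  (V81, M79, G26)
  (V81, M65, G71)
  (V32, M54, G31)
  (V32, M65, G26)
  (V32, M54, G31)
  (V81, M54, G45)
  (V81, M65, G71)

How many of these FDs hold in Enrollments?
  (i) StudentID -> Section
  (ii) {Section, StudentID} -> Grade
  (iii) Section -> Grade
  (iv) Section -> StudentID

(i) StudentID -> Section: StudentID=M65: 4 rows → Section takes values {V98, V81, V32} — violation; StudentID=M54: 3 rows → Section takes values {V32, V81} — violation — fails.
(ii) {Section, StudentID} -> Grade: every LHS value maps to a single RHS value — holds.
(iii) Section -> Grade: Section=V81: 5 rows → Grade takes values {G26, G71, G45} — violation; Section=V32: 3 rows → Grade takes values {G31, G26} — violation — fails.
(iv) Section -> StudentID: Section=V81: 5 rows → StudentID takes values {M79, M65, M54} — violation; Section=V32: 3 rows → StudentID takes values {M54, M65} — violation — fails.
1 of the 4 dependencies holds.

1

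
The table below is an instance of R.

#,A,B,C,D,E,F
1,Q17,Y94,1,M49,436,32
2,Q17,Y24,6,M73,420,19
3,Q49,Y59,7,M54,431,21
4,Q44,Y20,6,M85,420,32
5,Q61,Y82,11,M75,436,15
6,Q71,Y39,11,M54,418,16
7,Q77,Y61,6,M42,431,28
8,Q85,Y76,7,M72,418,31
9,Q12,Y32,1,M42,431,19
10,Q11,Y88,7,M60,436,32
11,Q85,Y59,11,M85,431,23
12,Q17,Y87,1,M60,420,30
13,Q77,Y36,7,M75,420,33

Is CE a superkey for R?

No

Rows 2 and 4 have the same CE value (C=6, E=420) but are distinct tuples, so CE does not determine every attribute — not a superkey.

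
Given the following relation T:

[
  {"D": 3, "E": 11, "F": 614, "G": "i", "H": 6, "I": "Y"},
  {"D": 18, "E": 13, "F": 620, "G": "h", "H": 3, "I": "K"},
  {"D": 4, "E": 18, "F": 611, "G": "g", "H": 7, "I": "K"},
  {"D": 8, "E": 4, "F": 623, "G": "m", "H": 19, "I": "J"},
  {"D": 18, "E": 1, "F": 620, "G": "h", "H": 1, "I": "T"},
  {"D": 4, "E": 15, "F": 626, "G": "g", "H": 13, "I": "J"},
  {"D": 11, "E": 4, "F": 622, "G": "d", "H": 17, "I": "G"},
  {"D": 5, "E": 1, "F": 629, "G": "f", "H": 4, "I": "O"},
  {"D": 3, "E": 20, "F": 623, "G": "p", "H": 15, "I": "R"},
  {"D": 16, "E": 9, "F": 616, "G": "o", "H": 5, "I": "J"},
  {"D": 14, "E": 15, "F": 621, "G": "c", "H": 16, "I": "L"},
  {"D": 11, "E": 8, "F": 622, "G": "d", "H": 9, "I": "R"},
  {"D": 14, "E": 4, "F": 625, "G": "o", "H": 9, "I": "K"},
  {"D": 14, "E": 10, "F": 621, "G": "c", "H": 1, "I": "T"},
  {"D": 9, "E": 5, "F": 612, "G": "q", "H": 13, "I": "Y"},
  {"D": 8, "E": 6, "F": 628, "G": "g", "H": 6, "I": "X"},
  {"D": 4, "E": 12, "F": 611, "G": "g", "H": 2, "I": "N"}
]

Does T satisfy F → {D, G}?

F=614: 1 row → {D,G} = (3, i) ✓
F=620: 2 rows → {D,G} = (18, h), (18, h) ✓
F=611: 2 rows → {D,G} = (4, g), (4, g) ✓
F=623: 2 rows → {D,G} takes values {(8, m), (3, p)} — violation
F=626: 1 row → {D,G} = (4, g) ✓
F=622: 2 rows → {D,G} = (11, d), (11, d) ✓
F=629: 1 row → {D,G} = (5, f) ✓
F=616: 1 row → {D,G} = (16, o) ✓
F=621: 2 rows → {D,G} = (14, c), (14, c) ✓
F=625: 1 row → {D,G} = (14, o) ✓
F=612: 1 row → {D,G} = (9, q) ✓
F=628: 1 row → {D,G} = (8, g) ✓
Two rows agree on F but differ on {D, G}, so F → {D, G} does not hold.

No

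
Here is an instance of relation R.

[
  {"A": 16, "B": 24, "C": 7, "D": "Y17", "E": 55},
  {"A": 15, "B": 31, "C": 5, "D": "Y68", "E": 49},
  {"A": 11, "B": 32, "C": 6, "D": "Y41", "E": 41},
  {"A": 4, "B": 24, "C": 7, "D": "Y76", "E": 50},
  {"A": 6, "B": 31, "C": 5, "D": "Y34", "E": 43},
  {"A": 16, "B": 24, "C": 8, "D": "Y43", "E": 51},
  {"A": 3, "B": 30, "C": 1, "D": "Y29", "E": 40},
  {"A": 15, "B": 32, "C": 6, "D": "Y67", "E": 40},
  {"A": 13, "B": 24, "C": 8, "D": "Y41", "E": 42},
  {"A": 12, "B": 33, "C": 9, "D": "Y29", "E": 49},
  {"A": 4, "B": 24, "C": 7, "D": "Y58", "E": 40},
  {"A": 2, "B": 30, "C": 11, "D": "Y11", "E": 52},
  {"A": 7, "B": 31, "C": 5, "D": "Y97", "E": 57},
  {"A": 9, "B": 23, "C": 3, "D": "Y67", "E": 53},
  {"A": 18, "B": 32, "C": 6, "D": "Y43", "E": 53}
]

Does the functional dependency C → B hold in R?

Yes

C=7: 3 rows → B = 24, 24, 24 ✓
C=5: 3 rows → B = 31, 31, 31 ✓
C=6: 3 rows → B = 32, 32, 32 ✓
C=8: 2 rows → B = 24, 24 ✓
C=1: 1 row → B = 30 ✓
C=9: 1 row → B = 33 ✓
C=11: 1 row → B = 30 ✓
C=3: 1 row → B = 23 ✓
Every C value is associated with a single B value, so C → B holds.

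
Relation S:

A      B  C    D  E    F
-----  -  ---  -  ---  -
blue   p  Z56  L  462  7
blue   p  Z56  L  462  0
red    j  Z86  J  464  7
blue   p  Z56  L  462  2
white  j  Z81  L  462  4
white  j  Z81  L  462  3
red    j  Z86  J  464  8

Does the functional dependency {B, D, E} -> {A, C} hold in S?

(B=p, D=L, E=462): 3 rows → {A,C} = (blue, Z56), (blue, Z56), (blue, Z56) ✓
(B=j, D=J, E=464): 2 rows → {A,C} = (red, Z86), (red, Z86) ✓
(B=j, D=L, E=462): 2 rows → {A,C} = (white, Z81), (white, Z81) ✓
Every {B, D, E} value is associated with a single {A, C} value, so {B, D, E} -> {A, C} holds.

Yes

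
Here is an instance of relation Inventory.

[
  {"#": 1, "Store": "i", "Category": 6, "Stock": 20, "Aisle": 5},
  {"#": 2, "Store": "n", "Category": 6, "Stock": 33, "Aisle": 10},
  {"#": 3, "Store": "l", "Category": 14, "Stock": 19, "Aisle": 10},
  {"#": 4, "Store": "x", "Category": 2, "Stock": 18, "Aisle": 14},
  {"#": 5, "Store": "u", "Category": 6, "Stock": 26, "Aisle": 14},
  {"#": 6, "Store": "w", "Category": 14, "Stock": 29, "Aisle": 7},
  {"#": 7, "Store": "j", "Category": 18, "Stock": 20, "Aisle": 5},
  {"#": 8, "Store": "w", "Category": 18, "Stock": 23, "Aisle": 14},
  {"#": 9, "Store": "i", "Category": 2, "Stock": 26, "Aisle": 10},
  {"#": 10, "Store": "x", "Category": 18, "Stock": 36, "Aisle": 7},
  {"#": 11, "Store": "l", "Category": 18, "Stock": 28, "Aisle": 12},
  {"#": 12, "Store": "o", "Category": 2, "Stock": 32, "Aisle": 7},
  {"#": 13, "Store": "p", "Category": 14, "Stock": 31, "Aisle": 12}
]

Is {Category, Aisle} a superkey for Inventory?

Yes

All 13 rows have distinct {Category, Aisle} values, so {Category, Aisle} → (all attributes) holds and {Category, Aisle} is a superkey.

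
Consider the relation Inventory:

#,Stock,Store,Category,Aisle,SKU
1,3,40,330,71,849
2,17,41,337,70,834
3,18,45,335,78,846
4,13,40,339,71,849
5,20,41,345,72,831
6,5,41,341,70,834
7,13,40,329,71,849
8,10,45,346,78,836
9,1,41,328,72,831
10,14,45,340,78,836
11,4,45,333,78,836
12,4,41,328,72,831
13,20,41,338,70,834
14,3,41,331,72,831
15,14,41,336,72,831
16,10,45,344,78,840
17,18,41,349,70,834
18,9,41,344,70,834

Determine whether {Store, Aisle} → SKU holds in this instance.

(Store=40, Aisle=71): rows 1, 4, 7 → SKU = 849, 849, 849 ✓
(Store=41, Aisle=70): rows 2, 6, 13, 17, 18 → SKU = 834, 834, 834, 834, 834 ✓
(Store=45, Aisle=78): rows 3, 8, 10, 11, 16 → SKU takes values {846, 836, 840} — violation
(Store=41, Aisle=72): rows 5, 9, 12, 14, 15 → SKU = 831, 831, 831, 831, 831 ✓
Two rows agree on {Store, Aisle} but differ on SKU, so {Store, Aisle} → SKU does not hold.

No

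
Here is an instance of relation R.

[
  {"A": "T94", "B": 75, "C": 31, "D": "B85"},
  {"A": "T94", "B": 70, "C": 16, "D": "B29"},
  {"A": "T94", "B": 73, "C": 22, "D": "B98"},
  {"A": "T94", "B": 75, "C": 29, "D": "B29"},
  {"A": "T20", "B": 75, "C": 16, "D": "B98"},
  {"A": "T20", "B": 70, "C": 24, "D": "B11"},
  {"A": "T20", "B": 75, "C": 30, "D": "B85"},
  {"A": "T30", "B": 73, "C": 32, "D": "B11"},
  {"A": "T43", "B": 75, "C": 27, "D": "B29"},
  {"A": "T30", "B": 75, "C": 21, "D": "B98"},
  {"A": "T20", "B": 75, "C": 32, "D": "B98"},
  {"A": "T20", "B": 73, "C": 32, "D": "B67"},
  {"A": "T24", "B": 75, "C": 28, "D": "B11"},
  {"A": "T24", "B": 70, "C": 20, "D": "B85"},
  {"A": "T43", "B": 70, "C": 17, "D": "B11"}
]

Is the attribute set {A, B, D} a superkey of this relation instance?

Two distinct rows share (A=T20, B=75, D=B98), so {A, B, D} does not determine every attribute — not a superkey.

No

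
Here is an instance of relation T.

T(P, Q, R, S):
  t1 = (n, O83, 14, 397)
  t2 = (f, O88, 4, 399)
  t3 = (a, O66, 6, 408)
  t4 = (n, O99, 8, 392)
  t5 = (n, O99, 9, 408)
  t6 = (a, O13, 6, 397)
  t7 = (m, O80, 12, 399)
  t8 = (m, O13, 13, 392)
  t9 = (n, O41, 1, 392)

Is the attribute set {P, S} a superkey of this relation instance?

Rows 4 and 9 have the same {P, S} value (P=n, S=392) but are distinct tuples, so {P, S} does not determine every attribute — not a superkey.

No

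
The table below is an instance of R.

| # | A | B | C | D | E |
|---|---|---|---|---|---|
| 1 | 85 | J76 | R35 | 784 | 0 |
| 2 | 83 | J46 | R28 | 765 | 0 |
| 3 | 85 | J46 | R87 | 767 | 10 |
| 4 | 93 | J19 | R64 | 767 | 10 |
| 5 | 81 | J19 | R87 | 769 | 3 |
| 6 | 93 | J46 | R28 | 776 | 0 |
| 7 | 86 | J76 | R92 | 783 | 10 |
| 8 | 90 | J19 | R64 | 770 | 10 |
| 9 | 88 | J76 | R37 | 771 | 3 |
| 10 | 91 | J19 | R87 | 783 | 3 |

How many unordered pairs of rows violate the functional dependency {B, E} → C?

(B=J46, E=0): all 2 rows agree on C — 0 pairs.
(B=J19, E=10): all 2 rows agree on C — 0 pairs.
(B=J19, E=3): all 2 rows agree on C — 0 pairs.

0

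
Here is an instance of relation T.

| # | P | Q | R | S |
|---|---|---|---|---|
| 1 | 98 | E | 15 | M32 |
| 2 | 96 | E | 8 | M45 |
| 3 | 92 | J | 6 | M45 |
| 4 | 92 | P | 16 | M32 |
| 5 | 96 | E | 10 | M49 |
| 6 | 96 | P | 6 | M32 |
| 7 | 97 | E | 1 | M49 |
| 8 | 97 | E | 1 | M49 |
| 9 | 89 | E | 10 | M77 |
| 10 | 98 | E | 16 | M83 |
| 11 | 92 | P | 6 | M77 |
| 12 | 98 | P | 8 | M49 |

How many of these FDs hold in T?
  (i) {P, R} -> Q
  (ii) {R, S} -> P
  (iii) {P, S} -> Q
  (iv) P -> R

2

(i) {P, R} -> Q: (P=92, R=6): rows 3, 11 → Q takes values {J, P} — violation — fails.
(ii) {R, S} -> P: every LHS value maps to a single RHS value — holds.
(iii) {P, S} -> Q: every LHS value maps to a single RHS value — holds.
(iv) P -> R: P=98: rows 1, 10, 12 → R takes values {15, 16, 8} — violation; P=96: rows 2, 5, 6 → R takes values {8, 10, 6} — violation; P=92: rows 3, 4, 11 → R takes values {6, 16} — violation — fails.
2 of the 4 dependencies hold.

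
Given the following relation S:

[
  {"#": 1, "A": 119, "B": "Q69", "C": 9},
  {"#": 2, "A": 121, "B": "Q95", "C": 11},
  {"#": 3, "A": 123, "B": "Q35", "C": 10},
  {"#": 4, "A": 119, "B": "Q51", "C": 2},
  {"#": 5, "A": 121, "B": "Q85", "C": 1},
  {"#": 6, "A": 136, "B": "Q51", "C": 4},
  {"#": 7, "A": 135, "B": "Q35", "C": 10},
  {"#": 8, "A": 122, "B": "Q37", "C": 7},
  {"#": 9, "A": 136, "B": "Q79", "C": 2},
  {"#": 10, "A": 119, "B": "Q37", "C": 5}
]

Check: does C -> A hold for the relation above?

No

C=9: row 1 → A = 119 ✓
C=11: row 2 → A = 121 ✓
C=10: rows 3, 7 → A takes values {123, 135} — violation
C=2: rows 4, 9 → A takes values {119, 136} — violation
C=1: row 5 → A = 121 ✓
C=4: row 6 → A = 136 ✓
C=7: row 8 → A = 122 ✓
C=5: row 10 → A = 119 ✓
Two rows agree on C but differ on A, so C -> A does not hold.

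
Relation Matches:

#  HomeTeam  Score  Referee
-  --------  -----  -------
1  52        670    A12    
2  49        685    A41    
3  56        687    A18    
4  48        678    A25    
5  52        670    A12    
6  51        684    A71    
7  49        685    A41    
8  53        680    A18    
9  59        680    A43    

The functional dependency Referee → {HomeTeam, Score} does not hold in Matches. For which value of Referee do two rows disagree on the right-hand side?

A18

Referee=A12: rows 1, 5 → {HomeTeam,Score} = (52, 670), (52, 670) ✓
Referee=A41: rows 2, 7 → {HomeTeam,Score} = (49, 685), (49, 685) ✓
Referee=A18: rows 3, 8 → {HomeTeam,Score} takes values {(56, 687), (53, 680)} — violation
Referee=A25: row 4 → {HomeTeam,Score} = (48, 678) ✓
Referee=A71: row 6 → {HomeTeam,Score} = (51, 684) ✓
Referee=A43: row 9 → {HomeTeam,Score} = (59, 680) ✓
The only Referee value with inconsistent RHS is Referee=A18.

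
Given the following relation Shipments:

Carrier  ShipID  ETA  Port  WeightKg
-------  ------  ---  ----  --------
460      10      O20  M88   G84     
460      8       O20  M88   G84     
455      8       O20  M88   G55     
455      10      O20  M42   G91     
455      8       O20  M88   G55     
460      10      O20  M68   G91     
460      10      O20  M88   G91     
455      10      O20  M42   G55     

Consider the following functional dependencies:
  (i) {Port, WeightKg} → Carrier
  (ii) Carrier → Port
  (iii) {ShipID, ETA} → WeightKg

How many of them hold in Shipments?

(i) {Port, WeightKg} → Carrier: every LHS value maps to a single RHS value — holds.
(ii) Carrier → Port: Carrier=460: 4 rows → Port takes values {M88, M68} — violation; Carrier=455: 4 rows → Port takes values {M88, M42} — violation — fails.
(iii) {ShipID, ETA} → WeightKg: (ShipID=10, ETA=O20): 5 rows → WeightKg takes values {G84, G91, G55} — violation; (ShipID=8, ETA=O20): 3 rows → WeightKg takes values {G84, G55} — violation — fails.
1 of the 3 dependencies holds.

1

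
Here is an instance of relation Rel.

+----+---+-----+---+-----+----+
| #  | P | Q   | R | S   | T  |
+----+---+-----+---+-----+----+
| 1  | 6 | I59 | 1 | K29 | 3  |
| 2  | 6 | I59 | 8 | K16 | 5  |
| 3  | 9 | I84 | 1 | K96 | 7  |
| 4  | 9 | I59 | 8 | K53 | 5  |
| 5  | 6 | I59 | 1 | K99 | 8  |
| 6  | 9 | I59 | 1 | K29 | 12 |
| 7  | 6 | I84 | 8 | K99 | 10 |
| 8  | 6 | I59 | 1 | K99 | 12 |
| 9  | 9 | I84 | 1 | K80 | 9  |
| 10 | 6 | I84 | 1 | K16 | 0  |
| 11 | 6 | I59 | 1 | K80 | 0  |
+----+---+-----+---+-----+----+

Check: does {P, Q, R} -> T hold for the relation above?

No

(P=6, Q=I59, R=1): rows 1, 5, 8, 11 → T takes values {3, 8, 12, 0} — violation
(P=6, Q=I59, R=8): row 2 → T = 5 ✓
(P=9, Q=I84, R=1): rows 3, 9 → T takes values {7, 9} — violation
(P=9, Q=I59, R=8): row 4 → T = 5 ✓
(P=9, Q=I59, R=1): row 6 → T = 12 ✓
(P=6, Q=I84, R=8): row 7 → T = 10 ✓
(P=6, Q=I84, R=1): row 10 → T = 0 ✓
Two rows agree on {P, Q, R} but differ on T, so {P, Q, R} -> T does not hold.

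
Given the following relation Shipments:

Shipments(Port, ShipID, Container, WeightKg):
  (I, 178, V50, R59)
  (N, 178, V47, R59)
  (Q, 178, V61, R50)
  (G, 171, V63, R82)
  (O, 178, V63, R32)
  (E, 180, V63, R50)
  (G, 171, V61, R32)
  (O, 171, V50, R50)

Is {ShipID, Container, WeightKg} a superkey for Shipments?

Yes

All 8 rows have distinct {ShipID, Container, WeightKg} values, so {ShipID, Container, WeightKg} → (all attributes) holds and {ShipID, Container, WeightKg} is a superkey.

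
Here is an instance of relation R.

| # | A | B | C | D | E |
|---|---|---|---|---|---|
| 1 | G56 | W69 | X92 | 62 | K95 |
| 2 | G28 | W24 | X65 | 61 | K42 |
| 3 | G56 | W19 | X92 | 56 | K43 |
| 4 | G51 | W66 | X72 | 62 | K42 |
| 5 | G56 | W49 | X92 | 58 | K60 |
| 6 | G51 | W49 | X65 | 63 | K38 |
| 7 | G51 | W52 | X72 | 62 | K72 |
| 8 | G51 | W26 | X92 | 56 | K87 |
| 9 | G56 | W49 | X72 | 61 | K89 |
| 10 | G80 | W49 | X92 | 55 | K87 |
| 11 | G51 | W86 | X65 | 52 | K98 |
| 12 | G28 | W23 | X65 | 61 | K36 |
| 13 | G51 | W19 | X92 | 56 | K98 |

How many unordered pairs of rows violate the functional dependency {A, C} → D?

(A=G56, C=X92): violating pairs (1,3), (1,5), (3,5) — 3 pairs.
(A=G28, C=X65): all 2 rows agree on D — 0 pairs.
(A=G51, C=X72): all 2 rows agree on D — 0 pairs.
(A=G51, C=X65): violating pairs (6,11) — 1 pair.
(A=G51, C=X92): all 2 rows agree on D — 0 pairs.

4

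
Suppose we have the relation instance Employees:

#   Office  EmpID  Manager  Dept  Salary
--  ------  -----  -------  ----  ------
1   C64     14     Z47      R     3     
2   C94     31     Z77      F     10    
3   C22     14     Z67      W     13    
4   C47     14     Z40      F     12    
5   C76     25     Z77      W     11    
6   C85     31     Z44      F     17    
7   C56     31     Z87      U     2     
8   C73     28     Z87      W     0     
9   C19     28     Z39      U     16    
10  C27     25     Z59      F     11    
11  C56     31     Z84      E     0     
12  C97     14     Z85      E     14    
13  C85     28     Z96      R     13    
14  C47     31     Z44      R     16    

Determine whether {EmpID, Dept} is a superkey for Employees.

Rows 2 and 6 have the same {EmpID, Dept} value (EmpID=31, Dept=F) but are distinct tuples, so {EmpID, Dept} does not determine every attribute — not a superkey.

No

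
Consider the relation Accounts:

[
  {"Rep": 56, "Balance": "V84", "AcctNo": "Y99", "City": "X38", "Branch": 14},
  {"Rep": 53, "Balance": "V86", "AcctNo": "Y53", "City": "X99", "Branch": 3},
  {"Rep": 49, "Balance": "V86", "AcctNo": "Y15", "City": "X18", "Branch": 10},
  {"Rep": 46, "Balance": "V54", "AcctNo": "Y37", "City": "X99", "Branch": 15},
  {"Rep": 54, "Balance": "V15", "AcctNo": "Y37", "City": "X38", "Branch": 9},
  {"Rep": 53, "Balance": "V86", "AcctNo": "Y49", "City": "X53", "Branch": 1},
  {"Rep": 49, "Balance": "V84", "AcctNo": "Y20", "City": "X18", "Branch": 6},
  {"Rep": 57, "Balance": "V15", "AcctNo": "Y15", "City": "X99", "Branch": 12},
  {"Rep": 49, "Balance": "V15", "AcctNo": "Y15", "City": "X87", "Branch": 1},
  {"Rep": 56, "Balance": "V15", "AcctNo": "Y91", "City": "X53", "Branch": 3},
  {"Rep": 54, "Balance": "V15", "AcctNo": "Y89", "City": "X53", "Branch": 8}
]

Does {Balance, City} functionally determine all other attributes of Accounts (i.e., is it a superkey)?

No

Two distinct rows share (Balance=V15, City=X53), so {Balance, City} does not determine every attribute — not a superkey.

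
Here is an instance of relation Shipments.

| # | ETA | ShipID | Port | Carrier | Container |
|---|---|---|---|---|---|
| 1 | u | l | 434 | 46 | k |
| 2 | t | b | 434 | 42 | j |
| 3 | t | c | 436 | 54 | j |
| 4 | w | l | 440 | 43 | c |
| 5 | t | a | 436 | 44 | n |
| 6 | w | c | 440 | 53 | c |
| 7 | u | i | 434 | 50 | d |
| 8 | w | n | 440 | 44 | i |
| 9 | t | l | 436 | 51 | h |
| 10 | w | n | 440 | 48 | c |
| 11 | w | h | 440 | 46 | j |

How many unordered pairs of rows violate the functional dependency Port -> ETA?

Port=434: violating pairs (1,2), (2,7) — 2 pairs.
Port=436: all 3 rows agree on ETA — 0 pairs.
Port=440: all 5 rows agree on ETA — 0 pairs.

2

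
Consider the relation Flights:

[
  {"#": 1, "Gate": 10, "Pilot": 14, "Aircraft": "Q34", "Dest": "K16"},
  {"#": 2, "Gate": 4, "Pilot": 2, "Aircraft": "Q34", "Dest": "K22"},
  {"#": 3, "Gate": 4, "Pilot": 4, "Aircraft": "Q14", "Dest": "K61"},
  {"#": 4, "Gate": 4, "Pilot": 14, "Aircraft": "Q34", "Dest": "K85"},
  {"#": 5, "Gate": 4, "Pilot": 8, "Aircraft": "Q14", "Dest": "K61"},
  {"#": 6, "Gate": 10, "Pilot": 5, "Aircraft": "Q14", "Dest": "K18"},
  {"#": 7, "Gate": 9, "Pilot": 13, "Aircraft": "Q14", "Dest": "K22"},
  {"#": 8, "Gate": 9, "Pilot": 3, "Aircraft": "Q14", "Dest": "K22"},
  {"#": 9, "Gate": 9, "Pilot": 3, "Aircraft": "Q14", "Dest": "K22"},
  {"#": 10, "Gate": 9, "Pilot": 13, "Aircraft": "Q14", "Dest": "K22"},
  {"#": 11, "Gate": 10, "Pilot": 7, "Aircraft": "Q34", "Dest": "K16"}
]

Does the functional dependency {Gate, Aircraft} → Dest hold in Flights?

(Gate=10, Aircraft=Q34): rows 1, 11 → Dest = K16, K16 ✓
(Gate=4, Aircraft=Q34): rows 2, 4 → Dest takes values {K22, K85} — violation
(Gate=4, Aircraft=Q14): rows 3, 5 → Dest = K61, K61 ✓
(Gate=10, Aircraft=Q14): row 6 → Dest = K18 ✓
(Gate=9, Aircraft=Q14): rows 7, 8, 9, 10 → Dest = K22, K22, K22, K22 ✓
Two rows agree on {Gate, Aircraft} but differ on Dest, so {Gate, Aircraft} → Dest does not hold.

No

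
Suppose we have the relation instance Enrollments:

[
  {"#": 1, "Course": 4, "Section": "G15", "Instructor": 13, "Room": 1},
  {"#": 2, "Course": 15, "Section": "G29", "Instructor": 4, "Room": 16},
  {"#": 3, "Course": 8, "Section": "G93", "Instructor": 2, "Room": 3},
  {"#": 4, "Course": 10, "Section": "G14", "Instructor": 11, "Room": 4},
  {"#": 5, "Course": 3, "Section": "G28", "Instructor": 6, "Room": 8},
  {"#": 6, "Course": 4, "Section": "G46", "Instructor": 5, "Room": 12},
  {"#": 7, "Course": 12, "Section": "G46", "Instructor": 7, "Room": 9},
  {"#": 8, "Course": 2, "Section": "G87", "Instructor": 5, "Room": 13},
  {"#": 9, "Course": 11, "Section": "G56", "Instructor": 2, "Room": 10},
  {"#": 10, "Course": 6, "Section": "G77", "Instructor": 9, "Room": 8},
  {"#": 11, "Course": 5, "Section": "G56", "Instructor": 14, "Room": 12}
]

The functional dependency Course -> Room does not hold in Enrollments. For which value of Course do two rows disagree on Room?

4

Course=4: rows 1, 6 → Room takes values {1, 12} — violation
Course=15: row 2 → Room = 16 ✓
Course=8: row 3 → Room = 3 ✓
Course=10: row 4 → Room = 4 ✓
Course=3: row 5 → Room = 8 ✓
Course=12: row 7 → Room = 9 ✓
Course=2: row 8 → Room = 13 ✓
Course=11: row 9 → Room = 10 ✓
Course=6: row 10 → Room = 8 ✓
Course=5: row 11 → Room = 12 ✓
The only Course value with inconsistent Room is Course=4.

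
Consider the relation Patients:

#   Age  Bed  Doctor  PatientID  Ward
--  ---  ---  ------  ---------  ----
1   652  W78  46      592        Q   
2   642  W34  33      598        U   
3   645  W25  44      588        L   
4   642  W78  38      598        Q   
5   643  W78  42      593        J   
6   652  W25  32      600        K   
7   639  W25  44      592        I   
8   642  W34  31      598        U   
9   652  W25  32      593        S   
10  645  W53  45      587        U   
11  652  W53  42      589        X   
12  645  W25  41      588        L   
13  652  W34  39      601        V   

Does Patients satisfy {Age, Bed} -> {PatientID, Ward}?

(Age=652, Bed=W78): row 1 → {PatientID,Ward} = (592, Q) ✓
(Age=642, Bed=W34): rows 2, 8 → {PatientID,Ward} = (598, U), (598, U) ✓
(Age=645, Bed=W25): rows 3, 12 → {PatientID,Ward} = (588, L), (588, L) ✓
(Age=642, Bed=W78): row 4 → {PatientID,Ward} = (598, Q) ✓
(Age=643, Bed=W78): row 5 → {PatientID,Ward} = (593, J) ✓
(Age=652, Bed=W25): rows 6, 9 → {PatientID,Ward} takes values {(600, K), (593, S)} — violation
(Age=639, Bed=W25): row 7 → {PatientID,Ward} = (592, I) ✓
(Age=645, Bed=W53): row 10 → {PatientID,Ward} = (587, U) ✓
(Age=652, Bed=W53): row 11 → {PatientID,Ward} = (589, X) ✓
(Age=652, Bed=W34): row 13 → {PatientID,Ward} = (601, V) ✓
Two rows agree on {Age, Bed} but differ on {PatientID, Ward}, so {Age, Bed} -> {PatientID, Ward} does not hold.

No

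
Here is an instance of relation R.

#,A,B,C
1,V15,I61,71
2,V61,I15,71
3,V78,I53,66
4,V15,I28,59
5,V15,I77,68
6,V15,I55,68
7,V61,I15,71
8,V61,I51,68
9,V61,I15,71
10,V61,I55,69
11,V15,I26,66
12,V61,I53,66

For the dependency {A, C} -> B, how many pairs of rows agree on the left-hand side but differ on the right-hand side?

1

(A=V61, C=71): all 3 rows agree on B — 0 pairs.
(A=V15, C=68): violating pairs (5,6) — 1 pair.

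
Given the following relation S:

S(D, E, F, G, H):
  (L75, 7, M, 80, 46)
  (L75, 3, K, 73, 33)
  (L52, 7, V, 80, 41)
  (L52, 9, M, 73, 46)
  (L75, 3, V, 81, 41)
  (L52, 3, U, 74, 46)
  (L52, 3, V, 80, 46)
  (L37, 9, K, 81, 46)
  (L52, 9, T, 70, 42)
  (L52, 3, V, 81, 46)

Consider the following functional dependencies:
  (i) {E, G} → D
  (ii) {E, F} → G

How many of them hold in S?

(i) {E, G} → D: (E=7, G=80): 2 rows → D takes values {L75, L52} — violation; (E=3, G=81): 2 rows → D takes values {L75, L52} — violation — fails.
(ii) {E, F} → G: (E=3, F=V): 3 rows → G takes values {81, 80} — violation — fails.
None of the 2 dependencies hold.

0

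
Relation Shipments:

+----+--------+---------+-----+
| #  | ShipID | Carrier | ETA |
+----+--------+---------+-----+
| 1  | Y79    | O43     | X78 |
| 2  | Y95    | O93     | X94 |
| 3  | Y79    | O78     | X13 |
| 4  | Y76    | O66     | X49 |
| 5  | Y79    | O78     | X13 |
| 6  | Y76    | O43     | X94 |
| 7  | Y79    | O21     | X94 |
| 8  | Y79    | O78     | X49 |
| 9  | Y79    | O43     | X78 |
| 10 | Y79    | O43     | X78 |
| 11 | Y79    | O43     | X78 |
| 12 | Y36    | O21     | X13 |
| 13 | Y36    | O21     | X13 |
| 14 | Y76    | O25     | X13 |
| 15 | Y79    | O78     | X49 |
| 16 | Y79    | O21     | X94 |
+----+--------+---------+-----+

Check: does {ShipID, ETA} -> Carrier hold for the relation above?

(ShipID=Y79, ETA=X78): rows 1, 9, 10, 11 → Carrier = O43, O43, O43, O43 ✓
(ShipID=Y95, ETA=X94): row 2 → Carrier = O93 ✓
(ShipID=Y79, ETA=X13): rows 3, 5 → Carrier = O78, O78 ✓
(ShipID=Y76, ETA=X49): row 4 → Carrier = O66 ✓
(ShipID=Y76, ETA=X94): row 6 → Carrier = O43 ✓
(ShipID=Y79, ETA=X94): rows 7, 16 → Carrier = O21, O21 ✓
(ShipID=Y79, ETA=X49): rows 8, 15 → Carrier = O78, O78 ✓
(ShipID=Y36, ETA=X13): rows 12, 13 → Carrier = O21, O21 ✓
(ShipID=Y76, ETA=X13): row 14 → Carrier = O25 ✓
Every {ShipID, ETA} value is associated with a single Carrier value, so {ShipID, ETA} -> Carrier holds.

Yes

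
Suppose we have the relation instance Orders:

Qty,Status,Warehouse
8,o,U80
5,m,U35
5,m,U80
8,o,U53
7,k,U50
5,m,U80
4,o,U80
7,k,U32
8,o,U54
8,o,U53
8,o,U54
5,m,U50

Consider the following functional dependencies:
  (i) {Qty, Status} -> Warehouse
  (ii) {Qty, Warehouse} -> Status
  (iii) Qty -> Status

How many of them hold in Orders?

(i) {Qty, Status} -> Warehouse: (Qty=8, Status=o): 5 rows → Warehouse takes values {U80, U53, U54} — violation; (Qty=5, Status=m): 4 rows → Warehouse takes values {U35, U80, U50} — violation; (Qty=7, Status=k): 2 rows → Warehouse takes values {U50, U32} — violation — fails.
(ii) {Qty, Warehouse} -> Status: every LHS value maps to a single RHS value — holds.
(iii) Qty -> Status: every LHS value maps to a single RHS value — holds.
2 of the 3 dependencies hold.

2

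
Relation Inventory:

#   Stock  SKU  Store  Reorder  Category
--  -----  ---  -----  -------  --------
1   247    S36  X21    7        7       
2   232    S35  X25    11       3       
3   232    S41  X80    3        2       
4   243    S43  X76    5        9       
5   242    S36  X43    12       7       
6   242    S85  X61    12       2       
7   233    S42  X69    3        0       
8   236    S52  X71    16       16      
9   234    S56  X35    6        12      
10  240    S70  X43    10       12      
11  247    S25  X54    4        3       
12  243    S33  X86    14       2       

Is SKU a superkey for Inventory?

No

Rows 1 and 5 have the same SKU value SKU=S36 but are distinct tuples, so SKU does not determine every attribute — not a superkey.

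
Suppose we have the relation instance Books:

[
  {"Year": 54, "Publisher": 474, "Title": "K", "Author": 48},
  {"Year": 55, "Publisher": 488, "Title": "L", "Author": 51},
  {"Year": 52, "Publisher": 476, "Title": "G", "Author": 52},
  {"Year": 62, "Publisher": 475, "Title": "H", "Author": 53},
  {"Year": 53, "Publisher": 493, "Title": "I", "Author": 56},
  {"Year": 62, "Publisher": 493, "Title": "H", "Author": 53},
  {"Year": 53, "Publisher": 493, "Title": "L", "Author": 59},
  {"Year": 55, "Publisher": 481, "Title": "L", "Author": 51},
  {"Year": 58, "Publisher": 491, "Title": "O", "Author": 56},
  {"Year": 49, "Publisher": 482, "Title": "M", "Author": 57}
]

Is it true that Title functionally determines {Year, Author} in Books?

Title=K: 1 row → {Year,Author} = (54, 48) ✓
Title=L: 3 rows → {Year,Author} takes values {(55, 51), (53, 59)} — violation
Title=G: 1 row → {Year,Author} = (52, 52) ✓
Title=H: 2 rows → {Year,Author} = (62, 53), (62, 53) ✓
Title=I: 1 row → {Year,Author} = (53, 56) ✓
Title=O: 1 row → {Year,Author} = (58, 56) ✓
Title=M: 1 row → {Year,Author} = (49, 57) ✓
Two rows agree on Title but differ on {Year, Author}, so Title → {Year, Author} does not hold.

No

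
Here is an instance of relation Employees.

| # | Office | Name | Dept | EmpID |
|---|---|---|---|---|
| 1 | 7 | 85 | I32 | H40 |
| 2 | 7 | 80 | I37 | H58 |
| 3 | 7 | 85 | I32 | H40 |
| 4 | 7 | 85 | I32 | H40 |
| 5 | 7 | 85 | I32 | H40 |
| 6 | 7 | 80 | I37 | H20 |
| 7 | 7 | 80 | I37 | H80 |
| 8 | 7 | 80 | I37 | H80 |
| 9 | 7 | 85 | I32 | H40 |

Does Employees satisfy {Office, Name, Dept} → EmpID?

(Office=7, Name=85, Dept=I32): rows 1, 3, 4, 5, 9 → EmpID = H40, H40, H40, H40, H40 ✓
(Office=7, Name=80, Dept=I37): rows 2, 6, 7, 8 → EmpID takes values {H58, H20, H80} — violation
Two rows agree on {Office, Name, Dept} but differ on EmpID, so {Office, Name, Dept} → EmpID does not hold.

No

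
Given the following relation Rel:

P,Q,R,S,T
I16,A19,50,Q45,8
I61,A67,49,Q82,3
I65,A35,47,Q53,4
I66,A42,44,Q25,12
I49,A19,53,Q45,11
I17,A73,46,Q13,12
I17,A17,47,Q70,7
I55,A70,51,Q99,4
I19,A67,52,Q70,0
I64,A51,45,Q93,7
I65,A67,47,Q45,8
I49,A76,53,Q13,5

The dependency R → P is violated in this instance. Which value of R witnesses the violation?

R=50: 1 row → P = I16 ✓
R=49: 1 row → P = I61 ✓
R=47: 3 rows → P takes values {I65, I17} — violation
R=44: 1 row → P = I66 ✓
R=53: 2 rows → P = I49, I49 ✓
R=46: 1 row → P = I17 ✓
R=51: 1 row → P = I55 ✓
R=52: 1 row → P = I19 ✓
R=45: 1 row → P = I64 ✓
The only R value with inconsistent P is R=47.

47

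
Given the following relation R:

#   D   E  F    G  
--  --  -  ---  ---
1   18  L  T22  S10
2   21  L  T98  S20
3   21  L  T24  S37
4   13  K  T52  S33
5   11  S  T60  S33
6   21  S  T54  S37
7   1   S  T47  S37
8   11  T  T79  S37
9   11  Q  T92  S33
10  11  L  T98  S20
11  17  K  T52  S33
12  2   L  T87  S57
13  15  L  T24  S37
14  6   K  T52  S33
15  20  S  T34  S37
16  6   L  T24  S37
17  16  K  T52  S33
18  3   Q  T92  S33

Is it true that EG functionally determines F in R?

(E=L, G=S10): row 1 → F = T22 ✓
(E=L, G=S20): rows 2, 10 → F = T98, T98 ✓
(E=L, G=S37): rows 3, 13, 16 → F = T24, T24, T24 ✓
(E=K, G=S33): rows 4, 11, 14, 17 → F = T52, T52, T52, T52 ✓
(E=S, G=S33): row 5 → F = T60 ✓
(E=S, G=S37): rows 6, 7, 15 → F takes values {T54, T47, T34} — violation
(E=T, G=S37): row 8 → F = T79 ✓
(E=Q, G=S33): rows 9, 18 → F = T92, T92 ✓
(E=L, G=S57): row 12 → F = T87 ✓
Two rows agree on EG but differ on F, so EG → F does not hold.

No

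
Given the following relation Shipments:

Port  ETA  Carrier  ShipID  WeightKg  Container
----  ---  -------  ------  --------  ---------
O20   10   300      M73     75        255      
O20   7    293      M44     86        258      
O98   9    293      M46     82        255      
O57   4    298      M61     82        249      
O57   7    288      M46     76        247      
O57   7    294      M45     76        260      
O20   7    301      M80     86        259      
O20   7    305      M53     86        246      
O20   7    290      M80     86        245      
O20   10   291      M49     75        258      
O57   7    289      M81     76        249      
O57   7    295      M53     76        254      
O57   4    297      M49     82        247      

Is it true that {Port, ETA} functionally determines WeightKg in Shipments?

Yes

(Port=O20, ETA=10): 2 rows → WeightKg = 75, 75 ✓
(Port=O20, ETA=7): 4 rows → WeightKg = 86, 86, 86, 86 ✓
(Port=O98, ETA=9): 1 row → WeightKg = 82 ✓
(Port=O57, ETA=4): 2 rows → WeightKg = 82, 82 ✓
(Port=O57, ETA=7): 4 rows → WeightKg = 76, 76, 76, 76 ✓
Every {Port, ETA} value is associated with a single WeightKg value, so {Port, ETA} → WeightKg holds.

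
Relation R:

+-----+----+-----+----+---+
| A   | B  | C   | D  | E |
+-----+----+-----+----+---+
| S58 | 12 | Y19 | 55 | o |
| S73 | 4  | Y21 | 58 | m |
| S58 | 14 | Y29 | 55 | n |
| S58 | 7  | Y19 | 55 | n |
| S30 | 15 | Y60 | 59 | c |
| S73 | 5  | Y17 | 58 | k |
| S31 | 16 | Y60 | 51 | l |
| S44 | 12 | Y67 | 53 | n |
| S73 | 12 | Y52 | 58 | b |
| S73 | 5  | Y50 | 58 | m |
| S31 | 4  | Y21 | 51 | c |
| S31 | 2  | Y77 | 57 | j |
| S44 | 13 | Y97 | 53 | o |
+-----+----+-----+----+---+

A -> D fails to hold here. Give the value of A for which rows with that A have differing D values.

A=S58: 3 rows → D = 55, 55, 55 ✓
A=S73: 4 rows → D = 58, 58, 58, 58 ✓
A=S30: 1 row → D = 59 ✓
A=S31: 3 rows → D takes values {51, 57} — violation
A=S44: 2 rows → D = 53, 53 ✓
The only A value with inconsistent D is A=S31.

S31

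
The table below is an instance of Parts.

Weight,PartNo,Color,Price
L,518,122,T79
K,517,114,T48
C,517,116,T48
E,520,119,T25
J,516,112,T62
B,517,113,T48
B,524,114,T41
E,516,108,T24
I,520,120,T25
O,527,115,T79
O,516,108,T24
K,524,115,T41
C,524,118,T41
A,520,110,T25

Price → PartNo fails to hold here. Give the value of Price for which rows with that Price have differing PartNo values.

T79

Price=T79: 2 rows → PartNo takes values {518, 527} — violation
Price=T48: 3 rows → PartNo = 517, 517, 517 ✓
Price=T25: 3 rows → PartNo = 520, 520, 520 ✓
Price=T62: 1 row → PartNo = 516 ✓
Price=T41: 3 rows → PartNo = 524, 524, 524 ✓
Price=T24: 2 rows → PartNo = 516, 516 ✓
The only Price value with inconsistent PartNo is Price=T79.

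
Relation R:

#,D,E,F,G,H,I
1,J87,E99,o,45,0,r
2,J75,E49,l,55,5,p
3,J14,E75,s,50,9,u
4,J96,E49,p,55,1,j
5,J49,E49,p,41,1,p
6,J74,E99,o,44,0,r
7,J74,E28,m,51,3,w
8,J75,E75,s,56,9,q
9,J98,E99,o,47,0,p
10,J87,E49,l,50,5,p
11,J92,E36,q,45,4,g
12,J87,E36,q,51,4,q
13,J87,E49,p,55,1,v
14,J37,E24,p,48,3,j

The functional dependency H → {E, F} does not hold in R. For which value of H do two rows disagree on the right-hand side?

3

H=0: rows 1, 6, 9 → {E,F} = (E99, o), (E99, o), (E99, o) ✓
H=5: rows 2, 10 → {E,F} = (E49, l), (E49, l) ✓
H=9: rows 3, 8 → {E,F} = (E75, s), (E75, s) ✓
H=1: rows 4, 5, 13 → {E,F} = (E49, p), (E49, p), (E49, p) ✓
H=3: rows 7, 14 → {E,F} takes values {(E28, m), (E24, p)} — violation
H=4: rows 11, 12 → {E,F} = (E36, q), (E36, q) ✓
The only H value with inconsistent RHS is H=3.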